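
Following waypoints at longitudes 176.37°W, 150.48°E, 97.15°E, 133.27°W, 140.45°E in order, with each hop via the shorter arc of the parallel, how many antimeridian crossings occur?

Leg 1: -176.37° → +150.48°, shortest Δλ = -33.15° (west) — crosses 180°.
Leg 2: +150.48° → +97.15°, shortest Δλ = -53.33° (west) — does not cross 180°.
Leg 3: +97.15° → -133.27°, shortest Δλ = 129.58° (east) — crosses 180°.
Leg 4: -133.27° → +140.45°, shortest Δλ = -86.28° (west) — crosses 180°.
Total crossings: 3.

3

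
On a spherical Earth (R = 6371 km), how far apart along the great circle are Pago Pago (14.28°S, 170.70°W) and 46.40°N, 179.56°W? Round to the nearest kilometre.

Δλ = -179.56 − -170.70 = -8.86°.
Δφ = 46.40 − -14.28 = 60.68°.
a = sin²(Δφ/2) + cos φ₁ · cos φ₂ · sin²(Δλ/2) = 0.259144.
c = 2·atan2(√a, √(1−a)) = 1.06819 rad → d = 6371·c ≈ 6805.43 km.

6805 km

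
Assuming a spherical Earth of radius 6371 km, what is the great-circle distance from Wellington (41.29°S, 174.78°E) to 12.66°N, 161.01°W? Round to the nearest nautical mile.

Δλ = -161.01 − 174.78 = -335.79°; wrapped into (−180°, 180°]: 24.21°.
Δφ = 12.66 − -41.29 = 53.95°.
a = sin²(Δφ/2) + cos φ₁ · cos φ₂ · sin²(Δλ/2) = 0.237994.
c = 2·atan2(√a, √(1−a)) = 1.01924 rad → d = 6371·c ≈ 6493.58 km ≈ 3506.25 nmi.

3506 nmi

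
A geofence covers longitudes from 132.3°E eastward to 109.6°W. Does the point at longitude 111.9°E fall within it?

Band width going east from +132.3° to -109.6°: ((-109.6 − 132.3) mod 360) = 118.1°.
Offset of +111.9° east of the west edge: ((111.9 − 132.3) mod 360) = 339.6°.
339.6° > 118.1° ⇒ outside.

No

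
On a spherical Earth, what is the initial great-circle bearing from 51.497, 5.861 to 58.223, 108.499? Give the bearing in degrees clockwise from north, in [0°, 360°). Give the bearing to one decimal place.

39.7°

Δλ = 108.499 − 5.861 = 102.638°.
θ = atan2( sin Δλ · cos φ₂ , cos φ₁ · sin φ₂ − sin φ₁ · cos φ₂ · cos Δλ )
  = atan2(0.51386, 0.61940) = 39.679° → normalised to [0°, 360°): 39.679°.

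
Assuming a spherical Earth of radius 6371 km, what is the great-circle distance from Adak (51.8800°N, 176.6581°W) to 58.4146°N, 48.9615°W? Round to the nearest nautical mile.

3711 nmi

Δλ = -48.9615 − -176.6581 = 127.6966°.
Δφ = 58.4146 − 51.8800 = 6.5346°.
a = sin²(Δφ/2) + cos φ₁ · cos φ₂ · sin²(Δλ/2) = 0.263767.
c = 2·atan2(√a, √(1−a)) = 1.07871 rad → d = 6371·c ≈ 6872.45 km ≈ 3710.83 nmi.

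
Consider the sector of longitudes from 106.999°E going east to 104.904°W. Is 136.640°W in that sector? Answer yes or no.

Band width going east from +106.999° to -104.904°: ((-104.904 − 106.999) mod 360) = 148.097°.
Offset of -136.640° east of the west edge: ((-136.640 − 106.999) mod 360) = 116.361°.
116.361° ≤ 148.097° ⇒ inside.

Yes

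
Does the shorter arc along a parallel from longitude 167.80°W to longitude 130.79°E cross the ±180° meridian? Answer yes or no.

Naïve |130.79 − -167.80| = 298.59° > 180°, so the shorter arc goes the other way round — across 180°.
Signed shortest Δλ = ((130.79 − -167.80 + 180) mod 360) − 180 = -61.41°.
Going west by 61.41° from -167.80° passes through 180° before reaching +130.79°.

Yes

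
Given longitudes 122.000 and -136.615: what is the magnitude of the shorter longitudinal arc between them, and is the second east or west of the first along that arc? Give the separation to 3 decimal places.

101.385° east

Raw difference: -136.615 − 122.000 = -258.615°.
Normalise into (−180°, 180°]: -258.615° + 360° = 101.385°.
Positive ⇒ the second point lies to the east; separation 101.385°.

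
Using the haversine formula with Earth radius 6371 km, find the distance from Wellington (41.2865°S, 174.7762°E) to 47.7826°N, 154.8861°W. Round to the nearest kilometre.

10345 km

Δλ = -154.8861 − 174.7762 = -329.6623°; wrapped into (−180°, 180°]: 30.3377°.
Δφ = 47.7826 − -41.2865 = 89.0691°.
a = sin²(Δφ/2) + cos φ₁ · cos φ₂ · sin²(Δλ/2) = 0.526447.
c = 2·atan2(√a, √(1−a)) = 1.62372 rad → d = 6371·c ≈ 10344.69 km.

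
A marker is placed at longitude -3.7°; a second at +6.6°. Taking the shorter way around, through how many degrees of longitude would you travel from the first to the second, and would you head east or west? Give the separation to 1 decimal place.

Raw difference: 6.6 − -3.7 = 10.3°.
Normalise into (−180°, 180°]: 10.3° stays 10.3°.
Positive ⇒ the second point lies to the east; separation 10.3°.

10.3° east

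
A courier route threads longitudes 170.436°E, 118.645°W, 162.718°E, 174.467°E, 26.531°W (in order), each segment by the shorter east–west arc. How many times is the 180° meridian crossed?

Leg 1: +170.436° → -118.645°, shortest Δλ = 70.919° (east) — crosses 180°.
Leg 2: -118.645° → +162.718°, shortest Δλ = -78.637° (west) — crosses 180°.
Leg 3: +162.718° → +174.467°, shortest Δλ = 11.749° (east) — does not cross 180°.
Leg 4: +174.467° → -26.531°, shortest Δλ = 159.002° (east) — crosses 180°.
Total crossings: 3.

3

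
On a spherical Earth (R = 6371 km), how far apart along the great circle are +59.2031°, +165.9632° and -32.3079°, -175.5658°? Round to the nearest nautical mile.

5571 nmi

Δλ = -175.5658 − 165.9632 = -341.5290°; wrapped into (−180°, 180°]: 18.4710°.
Δφ = -32.3079 − 59.2031 = -91.5110°.
a = sin²(Δφ/2) + cos φ₁ · cos φ₂ · sin²(Δλ/2) = 0.524331.
c = 2·atan2(√a, √(1−a)) = 1.61948 rad → d = 6371·c ≈ 10317.69 km ≈ 5571.11 nmi.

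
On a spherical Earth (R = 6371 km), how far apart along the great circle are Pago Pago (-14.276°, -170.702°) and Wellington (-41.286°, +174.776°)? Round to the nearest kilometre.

3315 km

Δλ = 174.776 − -170.702 = 345.478°; wrapped into (−180°, 180°]: -14.522°.
Δφ = -41.286 − -14.276 = -27.010°.
a = sin²(Δφ/2) + cos φ₁ · cos φ₂ · sin²(Δλ/2) = 0.066169.
c = 2·atan2(√a, √(1−a)) = 0.52032 rad → d = 6371·c ≈ 3314.94 km.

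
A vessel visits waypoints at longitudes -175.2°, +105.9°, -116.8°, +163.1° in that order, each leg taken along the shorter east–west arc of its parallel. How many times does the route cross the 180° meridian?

Leg 1: -175.2° → +105.9°, shortest Δλ = -78.9° (west) — crosses 180°.
Leg 2: +105.9° → -116.8°, shortest Δλ = 137.3° (east) — crosses 180°.
Leg 3: -116.8° → +163.1°, shortest Δλ = -80.1° (west) — crosses 180°.
Total crossings: 3.

3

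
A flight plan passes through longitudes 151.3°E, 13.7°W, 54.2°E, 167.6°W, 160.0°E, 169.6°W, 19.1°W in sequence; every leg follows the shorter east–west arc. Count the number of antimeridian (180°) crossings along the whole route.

Leg 1: +151.3° → -13.7°, shortest Δλ = -165.0° (west) — does not cross 180°.
Leg 2: -13.7° → +54.2°, shortest Δλ = 67.9° (east) — does not cross 180°.
Leg 3: +54.2° → -167.6°, shortest Δλ = 138.2° (east) — crosses 180°.
Leg 4: -167.6° → +160.0°, shortest Δλ = -32.4° (west) — crosses 180°.
Leg 5: +160.0° → -169.6°, shortest Δλ = 30.4° (east) — crosses 180°.
Leg 6: -169.6° → -19.1°, shortest Δλ = 150.5° (east) — does not cross 180°.
Total crossings: 3.

3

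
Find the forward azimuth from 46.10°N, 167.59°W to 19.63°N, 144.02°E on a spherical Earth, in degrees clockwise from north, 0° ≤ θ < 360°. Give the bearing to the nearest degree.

Δλ = 144.02 − -167.59 = 311.61°; wrapped into (−180°, 180°]: -48.39°.
θ = atan2( sin Δλ · cos φ₂ , cos φ₁ · sin φ₂ − sin φ₁ · cos φ₂ · cos Δλ )
  = atan2(-0.70423, -0.21773) = -107.181° → normalised to [0°, 360°): 252.819°.

253°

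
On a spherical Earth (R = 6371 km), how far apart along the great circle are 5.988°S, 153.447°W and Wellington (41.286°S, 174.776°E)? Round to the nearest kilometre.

Δλ = 174.776 − -153.447 = 328.223°; wrapped into (−180°, 180°]: -31.777°.
Δφ = -41.286 − -5.988 = -35.298°.
a = sin²(Δφ/2) + cos φ₁ · cos φ₂ · sin²(Δλ/2) = 0.147932.
c = 2·atan2(√a, √(1−a)) = 0.78959 rad → d = 6371·c ≈ 5030.48 km.

5030 km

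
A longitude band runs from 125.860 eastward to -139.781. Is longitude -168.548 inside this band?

Band width going east from +125.860° to -139.781°: ((-139.781 − 125.860) mod 360) = 94.359°.
Offset of -168.548° east of the west edge: ((-168.548 − 125.860) mod 360) = 65.592°.
65.592° ≤ 94.359° ⇒ inside.

Yes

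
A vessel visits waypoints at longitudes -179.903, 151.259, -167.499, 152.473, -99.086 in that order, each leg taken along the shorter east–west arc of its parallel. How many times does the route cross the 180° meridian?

4

Leg 1: -179.903° → +151.259°, shortest Δλ = -28.838° (west) — crosses 180°.
Leg 2: +151.259° → -167.499°, shortest Δλ = 41.242° (east) — crosses 180°.
Leg 3: -167.499° → +152.473°, shortest Δλ = -40.028° (west) — crosses 180°.
Leg 4: +152.473° → -99.086°, shortest Δλ = 108.441° (east) — crosses 180°.
Total crossings: 4.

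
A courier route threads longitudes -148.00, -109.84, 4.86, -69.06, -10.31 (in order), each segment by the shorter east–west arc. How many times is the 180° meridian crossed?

0

Leg 1: -148.00° → -109.84°, shortest Δλ = 38.16° (east) — does not cross 180°.
Leg 2: -109.84° → +4.86°, shortest Δλ = 114.7° (east) — does not cross 180°.
Leg 3: +4.86° → -69.06°, shortest Δλ = -73.92° (west) — does not cross 180°.
Leg 4: -69.06° → -10.31°, shortest Δλ = 58.75° (east) — does not cross 180°.
Total crossings: 0.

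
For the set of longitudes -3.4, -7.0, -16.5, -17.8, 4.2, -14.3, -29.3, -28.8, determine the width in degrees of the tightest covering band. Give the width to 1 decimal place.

Sort the longitudes: -29.3°, -28.8°, -17.8°, -16.5°, -14.3°, -7.0°, -3.4°, +4.2°.
Eastward gaps between consecutive values (wrapping around): 0.5°, 11.0°, 1.3°, 2.2°, 7.3°, 3.6°, 7.6°, 326.5°.
Largest gap = 326.5° ⇒ minimal covering band is its complement: 360° − 326.5° = 33.5°.
Band runs from -29.3° eastward to +4.2°.

33.5°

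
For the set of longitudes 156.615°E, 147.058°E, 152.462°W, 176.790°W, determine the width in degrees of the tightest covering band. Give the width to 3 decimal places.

60.480°

Sort the longitudes: -176.790°, -152.462°, +147.058°, +156.615°.
Eastward gaps between consecutive values (wrapping around): 24.328°, 299.520°, 9.557°, 26.595°.
Largest gap = 299.520° ⇒ minimal covering band is its complement: 360° − 299.520° = 60.480°.
Band runs from +147.058° eastward to -152.462°, crossing the antimeridian.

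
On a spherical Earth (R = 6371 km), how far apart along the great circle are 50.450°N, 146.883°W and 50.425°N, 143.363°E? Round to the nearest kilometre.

4750 km

Δλ = 143.363 − -146.883 = 290.246°; wrapped into (−180°, 180°]: -69.754°.
Δφ = 50.425 − 50.450 = -0.025°.
a = sin²(Δφ/2) + cos φ₁ · cos φ₂ · sin²(Δλ/2) = 0.132643.
c = 2·atan2(√a, √(1−a)) = 0.74555 rad → d = 6371·c ≈ 4749.90 km.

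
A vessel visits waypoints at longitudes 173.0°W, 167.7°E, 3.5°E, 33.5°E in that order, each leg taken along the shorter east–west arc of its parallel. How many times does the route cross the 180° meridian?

1

Leg 1: -173.0° → +167.7°, shortest Δλ = -19.3° (west) — crosses 180°.
Leg 2: +167.7° → +3.5°, shortest Δλ = -164.2° (west) — does not cross 180°.
Leg 3: +3.5° → +33.5°, shortest Δλ = 30.0° (east) — does not cross 180°.
Total crossings: 1.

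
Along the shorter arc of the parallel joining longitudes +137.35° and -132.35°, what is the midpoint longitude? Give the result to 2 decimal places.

Signed shortest Δλ from +137.35° to -132.35° is +90.30°.
Midpoint longitude = +137.35° + (+90.30°)/2 = +137.35° + 45.15° = +182.50°.
Normalise into (−180°, 180°]: -177.50°.
(The naïve average (+137.35 + -132.35)/2 = 2.5° is on the wrong side of the globe.)

-177.50°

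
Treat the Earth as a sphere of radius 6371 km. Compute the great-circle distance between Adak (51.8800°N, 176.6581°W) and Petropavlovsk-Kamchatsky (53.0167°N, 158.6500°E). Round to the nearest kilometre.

Δλ = 158.6500 − -176.6581 = 335.3081°; wrapped into (−180°, 180°]: -24.6919°.
Δφ = 53.0167 − 51.8800 = 1.1367°.
a = sin²(Δφ/2) + cos φ₁ · cos φ₂ · sin²(Δλ/2) = 0.017076.
c = 2·atan2(√a, √(1−a)) = 0.26210 rad → d = 6371·c ≈ 1669.83 km.

1670 km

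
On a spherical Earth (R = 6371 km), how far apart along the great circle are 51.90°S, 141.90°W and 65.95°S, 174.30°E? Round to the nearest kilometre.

Δλ = 174.30 − -141.90 = 316.20°; wrapped into (−180°, 180°]: -43.80°.
Δφ = -65.95 − -51.90 = -14.05°.
a = sin²(Δφ/2) + cos φ₁ · cos φ₂ · sin²(Δλ/2) = 0.049941.
c = 2·atan2(√a, √(1−a)) = 0.45076 rad → d = 6371·c ≈ 2871.78 km.

2872 km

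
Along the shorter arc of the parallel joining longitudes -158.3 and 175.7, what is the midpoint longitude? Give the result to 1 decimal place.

-171.3°

Signed shortest Δλ from -158.3° to +175.7° is -26.0°.
Midpoint longitude = -158.3° + (-26.0°)/2 = -158.3° − 13.0° = -171.3°.
(The naïve average (-158.3 + +175.7)/2 = 8.7° is on the wrong side of the globe.)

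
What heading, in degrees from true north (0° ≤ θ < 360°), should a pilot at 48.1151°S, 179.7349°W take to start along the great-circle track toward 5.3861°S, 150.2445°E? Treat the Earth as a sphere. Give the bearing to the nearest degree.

319°

Δλ = 150.2445 − -179.7349 = 329.9794°; wrapped into (−180°, 180°]: -30.0206°.
θ = atan2( sin Δλ · cos φ₂ , cos φ₁ · sin φ₂ − sin φ₁ · cos φ₂ · cos Δλ )
  = atan2(-0.49810, 0.57910) = -40.700° → normalised to [0°, 360°): 319.300°.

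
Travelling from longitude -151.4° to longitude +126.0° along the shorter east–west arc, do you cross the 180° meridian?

Yes

Naïve |126.0 − -151.4| = 277.4° > 180°, so the shorter arc goes the other way round — across 180°.
Signed shortest Δλ = ((126.0 − -151.4 + 180) mod 360) − 180 = -82.6°.
Going west by 82.6° from -151.4° passes through 180° before reaching +126.0°.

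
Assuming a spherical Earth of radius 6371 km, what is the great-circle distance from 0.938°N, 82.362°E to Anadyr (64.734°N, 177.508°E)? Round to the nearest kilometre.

Δλ = 177.508 − 82.362 = 95.146°.
Δφ = 64.734 − 0.938 = 63.796°.
a = sin²(Δφ/2) + cos φ₁ · cos φ₂ · sin²(Δλ/2) = 0.511737.
c = 2·atan2(√a, √(1−a)) = 1.59427 rad → d = 6371·c ≈ 10157.11 km.

10157 km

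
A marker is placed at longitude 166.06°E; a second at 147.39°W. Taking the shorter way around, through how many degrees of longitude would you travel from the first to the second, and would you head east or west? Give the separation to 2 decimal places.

Raw difference: -147.39 − 166.06 = -313.45°.
Normalise into (−180°, 180°]: -313.45° + 360° = 46.55°.
Positive ⇒ the second point lies to the east; separation 46.55°.

46.55° east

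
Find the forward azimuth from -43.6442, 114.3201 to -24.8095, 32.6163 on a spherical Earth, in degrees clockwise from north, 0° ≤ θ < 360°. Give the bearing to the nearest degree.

Δλ = 32.6163 − 114.3201 = -81.7038°.
θ = atan2( sin Δλ · cos φ₂ , cos φ₁ · sin φ₂ − sin φ₁ · cos φ₂ · cos Δλ )
  = atan2(-0.89821, -0.21325) = -103.355° → normalised to [0°, 360°): 256.645°.

257°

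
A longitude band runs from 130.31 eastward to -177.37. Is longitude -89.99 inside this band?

Band width going east from +130.31° to -177.37°: ((-177.37 − 130.31) mod 360) = 52.32°.
Offset of -89.99° east of the west edge: ((-89.99 − 130.31) mod 360) = 139.70°.
139.70° > 52.32° ⇒ outside.

No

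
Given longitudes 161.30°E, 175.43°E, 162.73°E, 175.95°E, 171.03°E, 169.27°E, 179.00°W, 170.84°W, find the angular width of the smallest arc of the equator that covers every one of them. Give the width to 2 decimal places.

27.86°

Sort the longitudes: -179.00°, -170.84°, +161.30°, +162.73°, +169.27°, +171.03°, +175.43°, +175.95°.
Eastward gaps between consecutive values (wrapping around): 8.16°, 332.14°, 1.43°, 6.54°, 1.76°, 4.40°, 0.52°, 5.05°.
Largest gap = 332.14° ⇒ minimal covering band is its complement: 360° − 332.14° = 27.86°.
Band runs from +161.30° eastward to -170.84°, crossing the antimeridian.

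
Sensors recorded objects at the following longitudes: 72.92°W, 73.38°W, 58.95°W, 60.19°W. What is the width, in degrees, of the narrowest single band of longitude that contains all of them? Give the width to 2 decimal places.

Sort the longitudes: -73.38°, -72.92°, -60.19°, -58.95°.
Eastward gaps between consecutive values (wrapping around): 0.46°, 12.73°, 1.24°, 345.57°.
Largest gap = 345.57° ⇒ minimal covering band is its complement: 360° − 345.57° = 14.43°.
Band runs from -73.38° eastward to -58.95°.

14.43°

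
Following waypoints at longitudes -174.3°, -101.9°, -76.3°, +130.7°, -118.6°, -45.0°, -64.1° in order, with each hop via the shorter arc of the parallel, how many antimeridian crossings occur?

Leg 1: -174.3° → -101.9°, shortest Δλ = 72.4° (east) — does not cross 180°.
Leg 2: -101.9° → -76.3°, shortest Δλ = 25.6° (east) — does not cross 180°.
Leg 3: -76.3° → +130.7°, shortest Δλ = -153.0° (west) — crosses 180°.
Leg 4: +130.7° → -118.6°, shortest Δλ = 110.7° (east) — crosses 180°.
Leg 5: -118.6° → -45.0°, shortest Δλ = 73.6° (east) — does not cross 180°.
Leg 6: -45.0° → -64.1°, shortest Δλ = -19.1° (west) — does not cross 180°.
Total crossings: 2.

2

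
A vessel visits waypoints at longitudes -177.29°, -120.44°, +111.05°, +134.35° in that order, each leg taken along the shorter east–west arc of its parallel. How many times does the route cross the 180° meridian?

Leg 1: -177.29° → -120.44°, shortest Δλ = 56.85° (east) — does not cross 180°.
Leg 2: -120.44° → +111.05°, shortest Δλ = -128.51° (west) — crosses 180°.
Leg 3: +111.05° → +134.35°, shortest Δλ = 23.3° (east) — does not cross 180°.
Total crossings: 1.

1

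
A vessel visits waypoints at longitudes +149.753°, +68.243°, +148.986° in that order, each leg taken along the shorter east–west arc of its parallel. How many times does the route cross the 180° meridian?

Leg 1: +149.753° → +68.243°, shortest Δλ = -81.51° (west) — does not cross 180°.
Leg 2: +68.243° → +148.986°, shortest Δλ = 80.743° (east) — does not cross 180°.
Total crossings: 0.

0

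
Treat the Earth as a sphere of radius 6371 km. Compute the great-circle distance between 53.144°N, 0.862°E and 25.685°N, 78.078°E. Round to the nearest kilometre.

Δλ = 78.078 − 0.862 = 77.216°.
Δφ = 25.685 − 53.144 = -27.459°.
a = sin²(Δφ/2) + cos φ₁ · cos φ₂ · sin²(Δλ/2) = 0.266795.
c = 2·atan2(√a, √(1−a)) = 1.08557 rad → d = 6371·c ≈ 6916.16 km.

6916 km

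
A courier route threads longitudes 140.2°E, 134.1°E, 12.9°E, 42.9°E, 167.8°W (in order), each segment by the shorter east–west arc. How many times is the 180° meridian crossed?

Leg 1: +140.2° → +134.1°, shortest Δλ = -6.1° (west) — does not cross 180°.
Leg 2: +134.1° → +12.9°, shortest Δλ = -121.2° (west) — does not cross 180°.
Leg 3: +12.9° → +42.9°, shortest Δλ = 30.0° (east) — does not cross 180°.
Leg 4: +42.9° → -167.8°, shortest Δλ = 149.3° (east) — crosses 180°.
Total crossings: 1.

1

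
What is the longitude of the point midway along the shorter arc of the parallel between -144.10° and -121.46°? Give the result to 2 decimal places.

-132.78°

Signed shortest Δλ from -144.10° to -121.46° is +22.64°.
Midpoint longitude = -144.10° + (+22.64°)/2 = -144.10° + 11.32° = -132.78°.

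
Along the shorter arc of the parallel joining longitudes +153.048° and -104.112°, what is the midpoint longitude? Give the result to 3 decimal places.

Signed shortest Δλ from +153.048° to -104.112° is +102.840°.
Midpoint longitude = +153.048° + (+102.840°)/2 = +153.048° + 51.420° = +204.468°.
Normalise into (−180°, 180°]: -155.532°.
(The naïve average (+153.048 + -104.112)/2 = 24.468° is on the wrong side of the globe.)

-155.532°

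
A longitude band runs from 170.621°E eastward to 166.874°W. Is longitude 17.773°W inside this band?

No

Band width going east from +170.621° to -166.874°: ((-166.874 − 170.621) mod 360) = 22.505°.
Offset of -17.773° east of the west edge: ((-17.773 − 170.621) mod 360) = 171.606°.
171.606° > 22.505° ⇒ outside.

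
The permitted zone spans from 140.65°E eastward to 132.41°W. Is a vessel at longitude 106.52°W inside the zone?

Band width going east from +140.65° to -132.41°: ((-132.41 − 140.65) mod 360) = 86.94°.
Offset of -106.52° east of the west edge: ((-106.52 − 140.65) mod 360) = 112.83°.
112.83° > 86.94° ⇒ outside.

No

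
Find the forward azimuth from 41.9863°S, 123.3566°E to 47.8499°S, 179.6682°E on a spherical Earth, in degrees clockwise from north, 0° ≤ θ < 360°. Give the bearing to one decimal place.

Δλ = 179.6682 − 123.3566 = 56.3116°.
θ = atan2( sin Δλ · cos φ₂ , cos φ₁ · sin φ₂ − sin φ₁ · cos φ₂ · cos Δλ )
  = atan2(0.55838, -0.30207) = 118.413° → normalised to [0°, 360°): 118.413°.

118.4°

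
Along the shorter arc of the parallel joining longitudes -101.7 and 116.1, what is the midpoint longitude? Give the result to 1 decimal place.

-172.8°

Signed shortest Δλ from -101.7° to +116.1° is -142.2°.
Midpoint longitude = -101.7° + (-142.2°)/2 = -101.7° − 71.1° = -172.8°.
(The naïve average (-101.7 + +116.1)/2 = 7.2° is on the wrong side of the globe.)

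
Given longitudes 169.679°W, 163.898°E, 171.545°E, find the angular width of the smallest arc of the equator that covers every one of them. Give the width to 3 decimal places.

Sort the longitudes: -169.679°, +163.898°, +171.545°.
Eastward gaps between consecutive values (wrapping around): 333.577°, 7.647°, 18.776°.
Largest gap = 333.577° ⇒ minimal covering band is its complement: 360° − 333.577° = 26.423°.
Band runs from +163.898° eastward to -169.679°, crossing the antimeridian.

26.423°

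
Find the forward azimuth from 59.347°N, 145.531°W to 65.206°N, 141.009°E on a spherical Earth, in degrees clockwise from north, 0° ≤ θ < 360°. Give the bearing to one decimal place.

311.9°

Δλ = 141.009 − -145.531 = 286.540°; wrapped into (−180°, 180°]: -73.460°.
θ = atan2( sin Δλ · cos φ₂ , cos φ₁ · sin φ₂ − sin φ₁ · cos φ₂ · cos Δλ )
  = atan2(-0.40200, 0.36014) = -48.144° → normalised to [0°, 360°): 311.856°.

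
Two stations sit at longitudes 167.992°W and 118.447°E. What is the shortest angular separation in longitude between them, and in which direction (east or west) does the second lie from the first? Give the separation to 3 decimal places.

Raw difference: 118.447 − -167.992 = 286.439°.
Normalise into (−180°, 180°]: 286.439° − 360° = -73.561°.
Negative ⇒ the second point lies to the west; separation 73.561°.

73.561° west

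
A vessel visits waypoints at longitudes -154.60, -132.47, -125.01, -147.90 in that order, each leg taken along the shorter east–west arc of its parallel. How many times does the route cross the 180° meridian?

Leg 1: -154.60° → -132.47°, shortest Δλ = 22.13° (east) — does not cross 180°.
Leg 2: -132.47° → -125.01°, shortest Δλ = 7.46° (east) — does not cross 180°.
Leg 3: -125.01° → -147.90°, shortest Δλ = -22.89° (west) — does not cross 180°.
Total crossings: 0.

0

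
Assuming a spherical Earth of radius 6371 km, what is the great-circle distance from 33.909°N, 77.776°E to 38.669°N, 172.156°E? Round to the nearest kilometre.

8072 km

Δλ = 172.156 − 77.776 = 94.380°.
Δφ = 38.669 − 33.909 = 4.760°.
a = sin²(Δφ/2) + cos φ₁ · cos φ₂ · sin²(Δλ/2) = 0.350457.
c = 2·atan2(√a, √(1−a)) = 1.26706 rad → d = 6371·c ≈ 8072.46 km.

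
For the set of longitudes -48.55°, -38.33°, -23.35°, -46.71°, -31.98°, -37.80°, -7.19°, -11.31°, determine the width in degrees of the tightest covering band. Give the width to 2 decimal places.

41.36°

Sort the longitudes: -48.55°, -46.71°, -38.33°, -37.80°, -31.98°, -23.35°, -11.31°, -7.19°.
Eastward gaps between consecutive values (wrapping around): 1.84°, 8.38°, 0.53°, 5.82°, 8.63°, 12.04°, 4.12°, 318.64°.
Largest gap = 318.64° ⇒ minimal covering band is its complement: 360° − 318.64° = 41.36°.
Band runs from -48.55° eastward to -7.19°.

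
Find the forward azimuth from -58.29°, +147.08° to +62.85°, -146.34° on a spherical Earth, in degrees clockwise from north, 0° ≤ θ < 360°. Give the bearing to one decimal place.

Δλ = -146.34 − 147.08 = -293.42°; wrapped into (−180°, 180°]: 66.58°.
θ = atan2( sin Δλ · cos φ₂ , cos φ₁ · sin φ₂ − sin φ₁ · cos φ₂ · cos Δλ )
  = atan2(0.41873, 0.62200) = 33.948° → normalised to [0°, 360°): 33.948°.

33.9°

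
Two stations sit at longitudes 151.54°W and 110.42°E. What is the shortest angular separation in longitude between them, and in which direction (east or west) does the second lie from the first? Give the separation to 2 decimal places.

98.04° west

Raw difference: 110.42 − -151.54 = 261.96°.
Normalise into (−180°, 180°]: 261.96° − 360° = -98.04°.
Negative ⇒ the second point lies to the west; separation 98.04°.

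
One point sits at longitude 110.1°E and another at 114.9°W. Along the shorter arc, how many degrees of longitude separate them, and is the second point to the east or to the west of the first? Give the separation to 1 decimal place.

135.0° east

Raw difference: -114.9 − 110.1 = -225.0°.
Normalise into (−180°, 180°]: -225.0° + 360° = 135.0°.
Positive ⇒ the second point lies to the east; separation 135.0°.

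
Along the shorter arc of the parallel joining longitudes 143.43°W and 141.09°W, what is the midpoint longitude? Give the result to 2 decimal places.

Signed shortest Δλ from -143.43° to -141.09° is +2.34°.
Midpoint longitude = -143.43° + (+2.34°)/2 = -143.43° + 1.17° = -142.26°.

142.26°W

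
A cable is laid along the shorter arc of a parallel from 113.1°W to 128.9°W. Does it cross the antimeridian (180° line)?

Signed shortest Δλ = ((-128.9 − -113.1 + 180) mod 360) − 180 = -15.8°.
Going west by 15.8° from -113.1° reaches -128.9° without touching 180°.

No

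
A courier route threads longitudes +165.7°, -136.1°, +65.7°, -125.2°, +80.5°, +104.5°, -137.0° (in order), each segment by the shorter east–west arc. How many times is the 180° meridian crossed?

Leg 1: +165.7° → -136.1°, shortest Δλ = 58.2° (east) — crosses 180°.
Leg 2: -136.1° → +65.7°, shortest Δλ = -158.2° (west) — crosses 180°.
Leg 3: +65.7° → -125.2°, shortest Δλ = 169.1° (east) — crosses 180°.
Leg 4: -125.2° → +80.5°, shortest Δλ = -154.3° (west) — crosses 180°.
Leg 5: +80.5° → +104.5°, shortest Δλ = 24.0° (east) — does not cross 180°.
Leg 6: +104.5° → -137.0°, shortest Δλ = 118.5° (east) — crosses 180°.
Total crossings: 5.

5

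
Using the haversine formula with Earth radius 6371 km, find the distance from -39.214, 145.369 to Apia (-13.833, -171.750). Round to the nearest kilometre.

5046 km

Δλ = -171.750 − 145.369 = -317.119°; wrapped into (−180°, 180°]: 42.881°.
Δφ = -13.833 − -39.214 = 25.381°.
a = sin²(Δφ/2) + cos φ₁ · cos φ₂ · sin²(Δλ/2) = 0.148783.
c = 2·atan2(√a, √(1−a)) = 0.79198 rad → d = 6371·c ≈ 5045.73 km.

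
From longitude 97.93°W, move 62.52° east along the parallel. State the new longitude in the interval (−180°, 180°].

Start at -97.93°; shift +62.52° → -35.41°.
-35.41° already lies in (−180°, 180°].

35.41°W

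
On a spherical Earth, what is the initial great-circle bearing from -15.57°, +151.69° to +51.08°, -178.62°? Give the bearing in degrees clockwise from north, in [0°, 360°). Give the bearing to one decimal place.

19.2°

Δλ = -178.62 − 151.69 = -330.31°; wrapped into (−180°, 180°]: 29.69°.
θ = atan2( sin Δλ · cos φ₂ , cos φ₁ · sin φ₂ − sin φ₁ · cos φ₂ · cos Δλ )
  = atan2(0.31117, 0.89596) = 19.152° → normalised to [0°, 360°): 19.152°.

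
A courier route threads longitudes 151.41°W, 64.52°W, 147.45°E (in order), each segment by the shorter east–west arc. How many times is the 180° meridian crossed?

1

Leg 1: -151.41° → -64.52°, shortest Δλ = 86.89° (east) — does not cross 180°.
Leg 2: -64.52° → +147.45°, shortest Δλ = -148.03° (west) — crosses 180°.
Total crossings: 1.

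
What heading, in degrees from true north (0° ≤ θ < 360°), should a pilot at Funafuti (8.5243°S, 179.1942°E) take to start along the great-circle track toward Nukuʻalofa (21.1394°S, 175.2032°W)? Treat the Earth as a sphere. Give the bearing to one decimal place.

Δλ = -175.2032 − 179.1942 = -354.3974°; wrapped into (−180°, 180°]: 5.6026°.
θ = atan2( sin Δλ · cos φ₂ , cos φ₁ · sin φ₂ − sin φ₁ · cos φ₂ · cos Δλ )
  = atan2(0.09106, -0.21906) = 157.429° → normalised to [0°, 360°): 157.429°.

157.4°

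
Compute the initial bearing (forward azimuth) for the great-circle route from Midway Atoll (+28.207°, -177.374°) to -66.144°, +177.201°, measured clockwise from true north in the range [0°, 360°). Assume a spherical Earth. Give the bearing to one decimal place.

Δλ = 177.201 − -177.374 = 354.575°; wrapped into (−180°, 180°]: -5.425°.
θ = atan2( sin Δλ · cos φ₂ , cos φ₁ · sin φ₂ − sin φ₁ · cos φ₂ · cos Δλ )
  = atan2(-0.03824, -0.99626) = -177.802° → normalised to [0°, 360°): 182.198°.

182.2°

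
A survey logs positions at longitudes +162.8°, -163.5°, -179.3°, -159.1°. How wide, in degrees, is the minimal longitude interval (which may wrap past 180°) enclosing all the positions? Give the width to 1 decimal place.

Sort the longitudes: -179.3°, -163.5°, -159.1°, +162.8°.
Eastward gaps between consecutive values (wrapping around): 15.8°, 4.4°, 321.9°, 17.9°.
Largest gap = 321.9° ⇒ minimal covering band is its complement: 360° − 321.9° = 38.1°.
Band runs from +162.8° eastward to -159.1°, crossing the antimeridian.

38.1°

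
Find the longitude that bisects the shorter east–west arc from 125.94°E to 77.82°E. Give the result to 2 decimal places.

Signed shortest Δλ from +125.94° to +77.82° is -48.12°.
Midpoint longitude = +125.94° + (-48.12°)/2 = +125.94° − 24.06° = +101.88°.

101.88°E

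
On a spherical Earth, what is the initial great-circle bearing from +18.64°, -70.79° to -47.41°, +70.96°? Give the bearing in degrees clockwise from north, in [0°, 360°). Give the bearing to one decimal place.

Δλ = 70.96 − -70.79 = 141.75°.
θ = atan2( sin Δλ · cos φ₂ , cos φ₁ · sin φ₂ − sin φ₁ · cos φ₂ · cos Δλ )
  = atan2(0.41897, -0.52773) = 141.554° → normalised to [0°, 360°): 141.554°.

141.6°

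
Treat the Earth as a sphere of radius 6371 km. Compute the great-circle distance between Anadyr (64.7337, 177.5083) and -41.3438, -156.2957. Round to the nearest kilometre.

Δλ = -156.2957 − 177.5083 = -333.8040°; wrapped into (−180°, 180°]: 26.1960°.
Δφ = -41.3438 − 64.7337 = -106.0775°.
a = sin²(Δφ/2) + cos φ₁ · cos φ₂ · sin²(Δλ/2) = 0.654925.
c = 2·atan2(√a, √(1−a)) = 1.88583 rad → d = 6371·c ≈ 12014.64 km.

12015 km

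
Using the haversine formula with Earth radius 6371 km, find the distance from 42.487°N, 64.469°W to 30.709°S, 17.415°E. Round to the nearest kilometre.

Δλ = 17.415 − -64.469 = 81.884°.
Δφ = -30.709 − 42.487 = -73.196°.
a = sin²(Δφ/2) + cos φ₁ · cos φ₂ · sin²(Δλ/2) = 0.627707.
c = 2·atan2(√a, √(1−a)) = 1.82907 rad → d = 6371·c ≈ 11653.02 km.

11653 km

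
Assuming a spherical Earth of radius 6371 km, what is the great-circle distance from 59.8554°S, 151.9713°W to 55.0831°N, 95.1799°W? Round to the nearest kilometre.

13730 km

Δλ = -95.1799 − -151.9713 = 56.7914°.
Δφ = 55.0831 − -59.8554 = 114.9385°.
a = sin²(Δφ/2) + cos φ₁ · cos φ₂ · sin²(Δλ/2) = 0.775830.
c = 2·atan2(√a, √(1−a)) = 2.15515 rad → d = 6371·c ≈ 13730.45 km.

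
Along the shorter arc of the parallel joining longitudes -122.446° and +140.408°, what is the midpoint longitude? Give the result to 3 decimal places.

Signed shortest Δλ from -122.446° to +140.408° is -97.146°.
Midpoint longitude = -122.446° + (-97.146°)/2 = -122.446° − 48.573° = -171.019°.
(The naïve average (-122.446 + +140.408)/2 = 8.981° is on the wrong side of the globe.)

-171.019°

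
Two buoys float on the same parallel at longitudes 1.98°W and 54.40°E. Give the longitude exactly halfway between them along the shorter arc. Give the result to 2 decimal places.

26.21°E

Signed shortest Δλ from -1.98° to +54.40° is +56.38°.
Midpoint longitude = -1.98° + (+56.38°)/2 = -1.98° + 28.19° = +26.21°.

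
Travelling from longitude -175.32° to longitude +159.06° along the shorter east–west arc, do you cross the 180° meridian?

Yes

Naïve |159.06 − -175.32| = 334.38° > 180°, so the shorter arc goes the other way round — across 180°.
Signed shortest Δλ = ((159.06 − -175.32 + 180) mod 360) − 180 = -25.62°.
Going west by 25.62° from -175.32° passes through 180° before reaching +159.06°.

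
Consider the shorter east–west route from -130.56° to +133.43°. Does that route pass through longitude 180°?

Yes

Naïve |133.43 − -130.56| = 263.99° > 180°, so the shorter arc goes the other way round — across 180°.
Signed shortest Δλ = ((133.43 − -130.56 + 180) mod 360) − 180 = -96.01°.
Going west by 96.01° from -130.56° passes through 180° before reaching +133.43°.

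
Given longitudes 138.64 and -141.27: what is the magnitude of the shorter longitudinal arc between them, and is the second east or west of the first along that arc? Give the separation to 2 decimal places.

Raw difference: -141.27 − 138.64 = -279.91°.
Normalise into (−180°, 180°]: -279.91° + 360° = 80.09°.
Positive ⇒ the second point lies to the east; separation 80.09°.

80.09° east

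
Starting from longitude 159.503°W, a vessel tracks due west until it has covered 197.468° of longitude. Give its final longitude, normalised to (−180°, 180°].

3.029°E

Start at -159.503°; shift −197.468° → -356.971°.
-356.971° lies outside (−180°, 180°]; add 360° → +3.029°.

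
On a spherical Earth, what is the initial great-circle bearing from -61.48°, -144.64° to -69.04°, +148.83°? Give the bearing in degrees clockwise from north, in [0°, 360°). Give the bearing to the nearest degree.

226°

Δλ = 148.83 − -144.64 = 293.47°; wrapped into (−180°, 180°]: -66.53°.
θ = atan2( sin Δλ · cos φ₂ , cos φ₁ · sin φ₂ − sin φ₁ · cos φ₂ · cos Δλ )
  = atan2(-0.32812, -0.32069) = -134.344° → normalised to [0°, 360°): 225.656°.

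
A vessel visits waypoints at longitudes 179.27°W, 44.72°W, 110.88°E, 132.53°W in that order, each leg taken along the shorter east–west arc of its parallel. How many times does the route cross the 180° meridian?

Leg 1: -179.27° → -44.72°, shortest Δλ = 134.55° (east) — does not cross 180°.
Leg 2: -44.72° → +110.88°, shortest Δλ = 155.6° (east) — does not cross 180°.
Leg 3: +110.88° → -132.53°, shortest Δλ = 116.59° (east) — crosses 180°.
Total crossings: 1.

1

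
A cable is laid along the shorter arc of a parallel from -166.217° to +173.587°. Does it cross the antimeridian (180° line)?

Yes

Naïve |173.587 − -166.217| = 339.804° > 180°, so the shorter arc goes the other way round — across 180°.
Signed shortest Δλ = ((173.587 − -166.217 + 180) mod 360) − 180 = -20.196°.
Going west by 20.196° from -166.217° passes through 180° before reaching +173.587°.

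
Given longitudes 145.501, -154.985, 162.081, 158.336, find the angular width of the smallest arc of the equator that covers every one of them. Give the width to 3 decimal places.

59.514°

Sort the longitudes: -154.985°, +145.501°, +158.336°, +162.081°.
Eastward gaps between consecutive values (wrapping around): 300.486°, 12.835°, 3.745°, 42.934°.
Largest gap = 300.486° ⇒ minimal covering band is its complement: 360° − 300.486° = 59.514°.
Band runs from +145.501° eastward to -154.985°, crossing the antimeridian.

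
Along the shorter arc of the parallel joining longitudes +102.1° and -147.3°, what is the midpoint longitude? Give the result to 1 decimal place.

+157.4°

Signed shortest Δλ from +102.1° to -147.3° is +110.6°.
Midpoint longitude = +102.1° + (+110.6°)/2 = +102.1° + 55.3° = +157.4°.
(The naïve average (+102.1 + -147.3)/2 = -22.6° is on the wrong side of the globe.)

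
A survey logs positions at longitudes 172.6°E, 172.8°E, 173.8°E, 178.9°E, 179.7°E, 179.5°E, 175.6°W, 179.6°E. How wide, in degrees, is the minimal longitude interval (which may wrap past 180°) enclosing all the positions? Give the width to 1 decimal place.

11.8°

Sort the longitudes: -175.6°, +172.6°, +172.8°, +173.8°, +178.9°, +179.5°, +179.6°, +179.7°.
Eastward gaps between consecutive values (wrapping around): 348.2°, 0.2°, 1.0°, 5.1°, 0.6°, 0.1°, 0.1°, 4.7°.
Largest gap = 348.2° ⇒ minimal covering band is its complement: 360° − 348.2° = 11.8°.
Band runs from +172.6° eastward to -175.6°, crossing the antimeridian.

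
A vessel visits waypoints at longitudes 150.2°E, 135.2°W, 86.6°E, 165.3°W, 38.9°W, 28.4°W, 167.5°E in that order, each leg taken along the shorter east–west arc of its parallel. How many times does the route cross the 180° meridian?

Leg 1: +150.2° → -135.2°, shortest Δλ = 74.6° (east) — crosses 180°.
Leg 2: -135.2° → +86.6°, shortest Δλ = -138.2° (west) — crosses 180°.
Leg 3: +86.6° → -165.3°, shortest Δλ = 108.1° (east) — crosses 180°.
Leg 4: -165.3° → -38.9°, shortest Δλ = 126.4° (east) — does not cross 180°.
Leg 5: -38.9° → -28.4°, shortest Δλ = 10.5° (east) — does not cross 180°.
Leg 6: -28.4° → +167.5°, shortest Δλ = -164.1° (west) — crosses 180°.
Total crossings: 4.

4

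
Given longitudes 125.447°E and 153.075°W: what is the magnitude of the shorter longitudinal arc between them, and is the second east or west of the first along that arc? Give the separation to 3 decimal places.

Raw difference: -153.075 − 125.447 = -278.522°.
Normalise into (−180°, 180°]: -278.522° + 360° = 81.478°.
Positive ⇒ the second point lies to the east; separation 81.478°.

81.478° east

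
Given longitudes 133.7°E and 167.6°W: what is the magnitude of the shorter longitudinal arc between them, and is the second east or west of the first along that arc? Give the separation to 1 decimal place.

58.7° east

Raw difference: -167.6 − 133.7 = -301.3°.
Normalise into (−180°, 180°]: -301.3° + 360° = 58.7°.
Positive ⇒ the second point lies to the east; separation 58.7°.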